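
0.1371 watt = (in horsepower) 0.0001839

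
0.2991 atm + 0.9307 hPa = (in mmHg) 228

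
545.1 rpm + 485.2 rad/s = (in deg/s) 3.107e+04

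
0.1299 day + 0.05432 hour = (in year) 0.0003621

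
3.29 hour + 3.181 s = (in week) 0.01959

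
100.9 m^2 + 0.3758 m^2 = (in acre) 0.02503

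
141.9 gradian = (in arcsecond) 4.598e+05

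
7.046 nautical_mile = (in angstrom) 1.305e+14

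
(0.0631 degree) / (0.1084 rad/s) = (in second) 0.01016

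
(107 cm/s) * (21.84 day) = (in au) 1.35e-05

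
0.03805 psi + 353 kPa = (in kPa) 353.3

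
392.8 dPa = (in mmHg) 0.2946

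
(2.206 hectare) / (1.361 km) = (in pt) 4.595e+04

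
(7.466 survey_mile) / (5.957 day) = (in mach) 6.856e-05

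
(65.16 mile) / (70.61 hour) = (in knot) 0.8019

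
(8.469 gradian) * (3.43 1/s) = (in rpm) 4.357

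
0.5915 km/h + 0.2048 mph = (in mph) 0.5723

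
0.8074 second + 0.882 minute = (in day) 0.0006218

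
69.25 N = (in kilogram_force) 7.062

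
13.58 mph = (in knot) 11.8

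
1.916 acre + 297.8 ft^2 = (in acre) 1.923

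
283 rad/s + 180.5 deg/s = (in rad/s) 286.2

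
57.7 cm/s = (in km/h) 2.077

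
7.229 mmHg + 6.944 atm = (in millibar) 7046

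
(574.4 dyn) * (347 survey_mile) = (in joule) 3208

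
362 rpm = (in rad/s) 37.91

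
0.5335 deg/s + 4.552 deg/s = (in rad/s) 0.08876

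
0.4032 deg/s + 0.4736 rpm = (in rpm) 0.5408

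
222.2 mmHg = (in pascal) 2.962e+04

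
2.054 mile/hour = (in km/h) 3.306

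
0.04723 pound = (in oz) 0.7557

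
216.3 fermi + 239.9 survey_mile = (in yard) 4.222e+05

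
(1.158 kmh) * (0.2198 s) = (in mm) 70.7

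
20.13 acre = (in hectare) 8.146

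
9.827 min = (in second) 589.6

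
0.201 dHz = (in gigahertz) 2.01e-11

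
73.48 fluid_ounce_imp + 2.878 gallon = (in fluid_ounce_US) 439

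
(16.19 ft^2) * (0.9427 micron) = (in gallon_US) 0.0003746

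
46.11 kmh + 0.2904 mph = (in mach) 0.038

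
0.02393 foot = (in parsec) 2.364e-19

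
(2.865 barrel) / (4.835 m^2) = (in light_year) 9.958e-18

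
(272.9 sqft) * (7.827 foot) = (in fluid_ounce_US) 2.045e+06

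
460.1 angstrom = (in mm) 4.601e-05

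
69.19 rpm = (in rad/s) 7.246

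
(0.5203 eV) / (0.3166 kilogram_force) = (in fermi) 2.685e-05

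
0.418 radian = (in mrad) 418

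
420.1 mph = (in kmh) 676.1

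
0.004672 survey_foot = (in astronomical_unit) 9.519e-15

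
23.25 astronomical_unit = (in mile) 2.161e+09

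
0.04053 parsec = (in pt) 3.545e+18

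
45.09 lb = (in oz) 721.4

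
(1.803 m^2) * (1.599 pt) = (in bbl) 0.006397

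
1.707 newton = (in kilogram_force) 0.1741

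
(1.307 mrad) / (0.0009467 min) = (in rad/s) 0.02301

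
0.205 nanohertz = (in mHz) 2.05e-07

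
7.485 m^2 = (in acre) 0.00185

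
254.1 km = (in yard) 2.779e+05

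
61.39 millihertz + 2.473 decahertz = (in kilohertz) 0.02479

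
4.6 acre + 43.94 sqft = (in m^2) 1.862e+04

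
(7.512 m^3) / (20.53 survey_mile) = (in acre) 5.618e-08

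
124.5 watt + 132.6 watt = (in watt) 257.1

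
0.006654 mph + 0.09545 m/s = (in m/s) 0.09842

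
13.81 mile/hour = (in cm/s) 617.4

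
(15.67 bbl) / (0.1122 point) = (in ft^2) 6.775e+05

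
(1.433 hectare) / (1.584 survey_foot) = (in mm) 2.968e+07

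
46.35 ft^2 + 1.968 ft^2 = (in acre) 0.001109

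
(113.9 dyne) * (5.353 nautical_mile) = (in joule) 11.29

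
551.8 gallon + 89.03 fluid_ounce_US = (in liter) 2091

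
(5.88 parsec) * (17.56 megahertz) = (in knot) 6.193e+24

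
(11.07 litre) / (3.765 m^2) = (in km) 2.94e-06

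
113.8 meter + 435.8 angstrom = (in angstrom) 1.138e+12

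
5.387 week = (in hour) 905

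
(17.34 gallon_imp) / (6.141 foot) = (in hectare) 4.211e-06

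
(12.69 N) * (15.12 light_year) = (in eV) 1.133e+37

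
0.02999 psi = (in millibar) 2.068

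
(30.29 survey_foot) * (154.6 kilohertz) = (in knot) 2.775e+06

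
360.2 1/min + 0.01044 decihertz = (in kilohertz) 0.006004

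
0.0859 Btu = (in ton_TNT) 2.166e-08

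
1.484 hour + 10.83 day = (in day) 10.89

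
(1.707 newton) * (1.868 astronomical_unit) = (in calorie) 1.14e+11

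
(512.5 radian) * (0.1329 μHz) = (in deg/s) 0.003902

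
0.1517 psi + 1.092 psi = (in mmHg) 64.32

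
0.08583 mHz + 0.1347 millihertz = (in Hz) 0.0002205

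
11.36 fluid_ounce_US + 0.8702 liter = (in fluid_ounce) 40.78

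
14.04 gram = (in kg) 0.01404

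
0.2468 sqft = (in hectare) 2.293e-06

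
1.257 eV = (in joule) 2.014e-19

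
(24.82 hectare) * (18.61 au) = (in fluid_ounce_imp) 2.432e+22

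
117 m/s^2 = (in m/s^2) 117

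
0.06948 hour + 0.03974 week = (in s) 2.428e+04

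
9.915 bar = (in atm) 9.785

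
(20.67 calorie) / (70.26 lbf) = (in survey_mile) 0.0001719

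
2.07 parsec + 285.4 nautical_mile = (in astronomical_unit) 4.27e+05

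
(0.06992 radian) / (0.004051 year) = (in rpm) 5.226e-06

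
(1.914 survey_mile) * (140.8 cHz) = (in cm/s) 4.337e+05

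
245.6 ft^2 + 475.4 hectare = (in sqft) 5.117e+07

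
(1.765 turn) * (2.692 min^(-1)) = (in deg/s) 28.51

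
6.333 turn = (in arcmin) 1.368e+05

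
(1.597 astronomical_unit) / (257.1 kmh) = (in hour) 9.292e+05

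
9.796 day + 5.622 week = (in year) 0.1347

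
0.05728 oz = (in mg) 1624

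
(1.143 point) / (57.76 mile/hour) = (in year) 4.952e-13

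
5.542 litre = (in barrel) 0.03486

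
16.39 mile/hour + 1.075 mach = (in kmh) 1344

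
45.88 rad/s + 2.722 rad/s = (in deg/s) 2785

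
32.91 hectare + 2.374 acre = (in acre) 83.7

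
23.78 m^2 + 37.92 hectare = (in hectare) 37.92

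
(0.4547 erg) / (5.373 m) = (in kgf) 8.63e-10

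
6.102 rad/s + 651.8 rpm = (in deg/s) 4260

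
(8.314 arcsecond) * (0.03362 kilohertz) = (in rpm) 0.01294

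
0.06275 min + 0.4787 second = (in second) 4.244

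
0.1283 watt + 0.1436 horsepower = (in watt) 107.2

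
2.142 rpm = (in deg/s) 12.85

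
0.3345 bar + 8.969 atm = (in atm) 9.299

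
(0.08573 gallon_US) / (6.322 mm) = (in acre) 1.268e-05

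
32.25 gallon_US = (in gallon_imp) 26.85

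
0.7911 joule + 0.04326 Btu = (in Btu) 0.04401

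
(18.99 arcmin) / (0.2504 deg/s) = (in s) 1.264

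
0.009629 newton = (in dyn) 962.9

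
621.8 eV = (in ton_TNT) 2.381e-26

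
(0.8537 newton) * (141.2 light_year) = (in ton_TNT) 2.726e+08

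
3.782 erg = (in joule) 3.782e-07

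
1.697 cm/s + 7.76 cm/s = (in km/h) 0.3405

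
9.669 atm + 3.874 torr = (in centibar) 980.2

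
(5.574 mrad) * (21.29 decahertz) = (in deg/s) 67.99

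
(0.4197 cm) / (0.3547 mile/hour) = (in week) 4.376e-08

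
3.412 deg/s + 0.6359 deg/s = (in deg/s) 4.048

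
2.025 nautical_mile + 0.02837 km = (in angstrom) 3.779e+13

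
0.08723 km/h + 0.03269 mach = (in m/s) 11.16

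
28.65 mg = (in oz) 0.001011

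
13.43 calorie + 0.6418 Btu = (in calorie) 175.3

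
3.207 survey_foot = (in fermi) 9.775e+14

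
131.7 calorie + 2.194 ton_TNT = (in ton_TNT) 2.194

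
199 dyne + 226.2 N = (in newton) 226.2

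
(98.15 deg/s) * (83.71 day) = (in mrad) 1.239e+10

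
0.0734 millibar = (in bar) 7.34e-05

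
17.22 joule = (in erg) 1.722e+08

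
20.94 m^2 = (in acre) 0.005174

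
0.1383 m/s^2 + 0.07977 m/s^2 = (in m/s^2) 0.2181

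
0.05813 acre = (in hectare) 0.02352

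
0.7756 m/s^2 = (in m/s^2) 0.7756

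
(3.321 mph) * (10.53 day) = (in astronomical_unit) 9.029e-06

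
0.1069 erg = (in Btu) 1.013e-11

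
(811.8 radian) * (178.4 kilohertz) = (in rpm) 1.383e+09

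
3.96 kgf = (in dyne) 3.883e+06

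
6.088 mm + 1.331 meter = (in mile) 0.0008308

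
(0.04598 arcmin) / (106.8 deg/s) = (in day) 8.305e-11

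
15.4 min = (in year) 2.93e-05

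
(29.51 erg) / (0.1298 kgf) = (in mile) 1.441e-09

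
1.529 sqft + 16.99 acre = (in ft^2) 7.401e+05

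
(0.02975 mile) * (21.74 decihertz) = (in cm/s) 1.041e+04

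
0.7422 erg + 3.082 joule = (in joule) 3.082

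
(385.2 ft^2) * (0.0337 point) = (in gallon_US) 0.1124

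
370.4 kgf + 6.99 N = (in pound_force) 818.2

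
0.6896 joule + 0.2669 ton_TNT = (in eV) 6.97e+27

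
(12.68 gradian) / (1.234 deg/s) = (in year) 2.933e-07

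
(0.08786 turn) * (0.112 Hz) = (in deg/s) 3.543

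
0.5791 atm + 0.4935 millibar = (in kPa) 58.73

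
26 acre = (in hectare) 10.52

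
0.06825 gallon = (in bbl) 0.001625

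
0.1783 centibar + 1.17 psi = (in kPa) 8.245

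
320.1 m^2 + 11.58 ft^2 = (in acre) 0.07936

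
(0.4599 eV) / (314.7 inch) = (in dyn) 9.218e-16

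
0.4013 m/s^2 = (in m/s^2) 0.4013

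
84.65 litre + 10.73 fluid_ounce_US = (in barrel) 0.5344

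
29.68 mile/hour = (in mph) 29.68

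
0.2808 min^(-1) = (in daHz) 0.000468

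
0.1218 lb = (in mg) 5.525e+04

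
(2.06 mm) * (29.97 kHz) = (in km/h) 222.3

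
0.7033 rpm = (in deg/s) 4.22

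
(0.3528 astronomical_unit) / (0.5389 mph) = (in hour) 6.086e+07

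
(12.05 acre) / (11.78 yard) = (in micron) 4.527e+09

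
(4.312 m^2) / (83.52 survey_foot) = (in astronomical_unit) 1.132e-12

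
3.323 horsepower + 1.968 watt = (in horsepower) 3.326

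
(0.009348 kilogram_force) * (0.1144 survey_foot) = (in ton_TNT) 7.64e-13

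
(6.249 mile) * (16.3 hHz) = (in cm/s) 1.639e+09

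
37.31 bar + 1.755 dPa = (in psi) 541.1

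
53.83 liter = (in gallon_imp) 11.84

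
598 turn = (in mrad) 3.757e+06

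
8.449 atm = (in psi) 124.2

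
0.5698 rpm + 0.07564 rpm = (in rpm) 0.6454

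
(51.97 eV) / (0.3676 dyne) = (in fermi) 2265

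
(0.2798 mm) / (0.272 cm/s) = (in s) 0.1029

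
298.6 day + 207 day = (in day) 505.6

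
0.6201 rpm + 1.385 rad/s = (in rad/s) 1.45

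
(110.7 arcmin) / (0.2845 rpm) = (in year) 3.427e-08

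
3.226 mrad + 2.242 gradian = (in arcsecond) 7929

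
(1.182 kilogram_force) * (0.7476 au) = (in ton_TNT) 309.8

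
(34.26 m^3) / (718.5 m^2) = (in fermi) 4.768e+13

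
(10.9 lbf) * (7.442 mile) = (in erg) 5.807e+12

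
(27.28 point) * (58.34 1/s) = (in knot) 1.091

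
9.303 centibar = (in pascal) 9303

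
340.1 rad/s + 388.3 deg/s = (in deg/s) 1.987e+04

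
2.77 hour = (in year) 0.0003162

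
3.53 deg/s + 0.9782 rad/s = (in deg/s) 59.58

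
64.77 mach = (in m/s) 2.205e+04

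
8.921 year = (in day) 3256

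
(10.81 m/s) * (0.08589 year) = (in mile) 1.819e+04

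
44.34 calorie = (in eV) 1.158e+21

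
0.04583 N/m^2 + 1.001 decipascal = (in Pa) 0.1459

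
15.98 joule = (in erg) 1.598e+08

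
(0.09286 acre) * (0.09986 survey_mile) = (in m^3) 6.039e+04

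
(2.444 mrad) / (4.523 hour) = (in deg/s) 8.6e-06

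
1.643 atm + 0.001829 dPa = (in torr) 1249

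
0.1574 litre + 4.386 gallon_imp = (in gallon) 5.309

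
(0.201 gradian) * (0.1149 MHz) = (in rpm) 3464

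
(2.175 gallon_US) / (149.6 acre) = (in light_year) 1.437e-24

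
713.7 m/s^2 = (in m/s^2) 713.7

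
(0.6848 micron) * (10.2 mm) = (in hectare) 6.985e-13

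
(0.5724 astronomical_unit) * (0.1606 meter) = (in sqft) 1.48e+11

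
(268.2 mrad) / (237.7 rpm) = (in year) 3.417e-10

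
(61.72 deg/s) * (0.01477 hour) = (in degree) 3282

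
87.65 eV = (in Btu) 1.331e-20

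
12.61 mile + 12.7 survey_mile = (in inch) 1.604e+06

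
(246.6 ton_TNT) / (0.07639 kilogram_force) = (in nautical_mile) 7.437e+08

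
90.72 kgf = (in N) 889.7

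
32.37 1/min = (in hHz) 0.005395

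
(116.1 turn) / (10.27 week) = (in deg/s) 0.006729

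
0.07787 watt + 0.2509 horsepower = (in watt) 187.2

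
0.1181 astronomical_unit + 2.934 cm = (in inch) 6.956e+11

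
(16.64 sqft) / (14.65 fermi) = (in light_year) 0.01115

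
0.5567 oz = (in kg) 0.01578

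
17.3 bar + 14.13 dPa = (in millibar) 1.73e+04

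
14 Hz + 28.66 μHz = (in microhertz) 1.4e+07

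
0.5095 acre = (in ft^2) 2.219e+04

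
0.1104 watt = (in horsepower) 0.000148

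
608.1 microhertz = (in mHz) 0.6081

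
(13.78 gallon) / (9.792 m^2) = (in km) 5.327e-06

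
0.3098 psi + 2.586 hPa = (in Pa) 2395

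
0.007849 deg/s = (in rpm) 0.001308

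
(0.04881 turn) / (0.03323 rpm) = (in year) 2.795e-06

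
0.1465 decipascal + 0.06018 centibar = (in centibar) 0.06019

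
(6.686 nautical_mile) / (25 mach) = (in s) 1.455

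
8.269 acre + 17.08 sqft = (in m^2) 3.347e+04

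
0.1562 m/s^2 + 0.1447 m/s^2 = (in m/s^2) 0.3009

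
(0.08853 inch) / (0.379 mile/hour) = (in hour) 3.687e-06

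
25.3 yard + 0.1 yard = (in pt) 6.584e+04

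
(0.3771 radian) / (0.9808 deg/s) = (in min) 0.3672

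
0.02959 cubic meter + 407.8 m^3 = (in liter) 4.078e+05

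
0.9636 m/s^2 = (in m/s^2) 0.9636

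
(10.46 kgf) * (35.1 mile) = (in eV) 3.617e+25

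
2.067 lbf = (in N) 9.194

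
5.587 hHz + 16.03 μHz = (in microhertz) 5.587e+08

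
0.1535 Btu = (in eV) 1.011e+21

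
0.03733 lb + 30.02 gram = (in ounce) 1.656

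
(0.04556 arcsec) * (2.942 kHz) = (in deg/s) 0.03723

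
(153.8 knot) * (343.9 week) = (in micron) 1.646e+16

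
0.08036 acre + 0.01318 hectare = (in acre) 0.1129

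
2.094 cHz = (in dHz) 0.2094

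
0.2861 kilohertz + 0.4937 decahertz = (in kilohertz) 0.291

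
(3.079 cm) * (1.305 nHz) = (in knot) 7.811e-11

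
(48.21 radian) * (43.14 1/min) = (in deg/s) 1986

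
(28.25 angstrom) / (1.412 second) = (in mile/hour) 4.475e-09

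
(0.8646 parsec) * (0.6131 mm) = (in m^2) 1.636e+13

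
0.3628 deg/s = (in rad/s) 0.006332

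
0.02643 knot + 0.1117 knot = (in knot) 0.1381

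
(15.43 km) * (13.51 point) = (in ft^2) 791.6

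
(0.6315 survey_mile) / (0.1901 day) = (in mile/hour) 0.1384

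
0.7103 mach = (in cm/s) 2.419e+04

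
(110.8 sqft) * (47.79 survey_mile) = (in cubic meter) 7.917e+05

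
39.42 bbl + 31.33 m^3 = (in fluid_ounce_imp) 1.323e+06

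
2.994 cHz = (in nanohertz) 2.994e+07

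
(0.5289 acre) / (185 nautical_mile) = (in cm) 0.6247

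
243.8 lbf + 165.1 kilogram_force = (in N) 2704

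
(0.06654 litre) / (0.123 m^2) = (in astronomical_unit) 3.616e-15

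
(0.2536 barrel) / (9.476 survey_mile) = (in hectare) 2.644e-10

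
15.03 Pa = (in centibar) 0.01503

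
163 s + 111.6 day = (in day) 111.6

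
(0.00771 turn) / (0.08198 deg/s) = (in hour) 0.009405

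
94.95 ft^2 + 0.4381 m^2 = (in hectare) 0.0009259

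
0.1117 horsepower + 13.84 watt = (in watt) 97.13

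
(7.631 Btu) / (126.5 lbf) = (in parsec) 4.637e-16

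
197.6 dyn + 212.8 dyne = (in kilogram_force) 0.0004185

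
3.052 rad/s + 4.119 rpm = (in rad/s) 3.483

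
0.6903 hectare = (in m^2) 6903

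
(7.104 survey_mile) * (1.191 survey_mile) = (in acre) 5415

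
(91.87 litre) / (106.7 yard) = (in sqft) 0.01014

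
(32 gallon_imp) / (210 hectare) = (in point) 0.0001964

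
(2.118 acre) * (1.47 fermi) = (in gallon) 3.328e-09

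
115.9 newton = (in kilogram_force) 11.82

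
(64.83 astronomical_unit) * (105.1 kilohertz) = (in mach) 2.994e+15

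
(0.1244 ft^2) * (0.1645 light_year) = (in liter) 1.799e+16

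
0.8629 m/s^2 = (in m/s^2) 0.8629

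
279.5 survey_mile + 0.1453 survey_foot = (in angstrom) 4.498e+15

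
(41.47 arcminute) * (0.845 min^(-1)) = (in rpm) 0.001622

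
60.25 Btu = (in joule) 6.357e+04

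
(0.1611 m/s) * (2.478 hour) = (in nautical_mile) 0.776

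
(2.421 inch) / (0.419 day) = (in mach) 4.989e-09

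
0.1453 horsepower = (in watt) 108.4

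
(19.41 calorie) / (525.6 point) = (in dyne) 4.38e+07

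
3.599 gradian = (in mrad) 56.53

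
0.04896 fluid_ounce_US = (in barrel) 9.107e-06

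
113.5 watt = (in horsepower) 0.1522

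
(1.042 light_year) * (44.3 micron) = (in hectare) 4.367e+07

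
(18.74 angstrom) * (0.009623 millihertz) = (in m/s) 1.803e-14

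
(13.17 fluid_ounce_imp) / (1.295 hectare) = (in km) 2.89e-11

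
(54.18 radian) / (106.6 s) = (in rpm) 4.853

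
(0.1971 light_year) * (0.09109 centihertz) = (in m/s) 1.699e+12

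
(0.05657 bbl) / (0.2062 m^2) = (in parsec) 1.414e-18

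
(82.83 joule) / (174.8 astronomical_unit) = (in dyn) 3.168e-07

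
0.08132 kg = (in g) 81.32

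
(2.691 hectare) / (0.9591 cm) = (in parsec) 9.093e-11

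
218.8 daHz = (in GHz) 2.188e-06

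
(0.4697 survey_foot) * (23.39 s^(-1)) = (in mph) 7.491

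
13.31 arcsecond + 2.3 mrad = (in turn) 0.0003763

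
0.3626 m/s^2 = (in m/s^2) 0.3626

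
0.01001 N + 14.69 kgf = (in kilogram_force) 14.69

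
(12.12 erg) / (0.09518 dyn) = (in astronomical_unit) 8.512e-12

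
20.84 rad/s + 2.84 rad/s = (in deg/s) 1357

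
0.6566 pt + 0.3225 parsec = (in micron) 9.951e+21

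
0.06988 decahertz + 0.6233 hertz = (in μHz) 1.322e+06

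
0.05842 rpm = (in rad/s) 0.006118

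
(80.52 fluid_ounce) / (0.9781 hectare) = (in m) 2.435e-07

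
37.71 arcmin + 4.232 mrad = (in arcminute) 52.26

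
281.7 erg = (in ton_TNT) 6.733e-15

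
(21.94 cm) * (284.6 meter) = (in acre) 0.01543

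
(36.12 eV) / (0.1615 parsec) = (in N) 1.161e-33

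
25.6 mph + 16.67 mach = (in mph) 1.272e+04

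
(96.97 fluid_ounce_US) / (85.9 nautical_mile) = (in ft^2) 1.94e-07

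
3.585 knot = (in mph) 4.126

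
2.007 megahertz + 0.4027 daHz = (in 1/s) 2.007e+06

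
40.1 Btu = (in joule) 4.231e+04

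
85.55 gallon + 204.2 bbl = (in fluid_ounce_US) 1.109e+06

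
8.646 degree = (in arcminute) 518.8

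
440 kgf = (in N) 4315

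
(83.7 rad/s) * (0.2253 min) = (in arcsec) 2.334e+08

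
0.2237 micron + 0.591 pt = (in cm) 0.02087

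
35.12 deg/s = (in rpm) 5.853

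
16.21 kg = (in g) 1.621e+04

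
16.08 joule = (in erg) 1.608e+08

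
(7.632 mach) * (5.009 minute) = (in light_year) 8.255e-11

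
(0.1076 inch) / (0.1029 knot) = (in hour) 1.434e-05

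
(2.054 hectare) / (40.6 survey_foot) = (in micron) 1.66e+09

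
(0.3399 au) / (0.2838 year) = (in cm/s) 5.681e+05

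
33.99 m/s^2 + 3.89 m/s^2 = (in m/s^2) 37.88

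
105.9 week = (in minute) 1.067e+06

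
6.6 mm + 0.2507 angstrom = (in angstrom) 6.6e+07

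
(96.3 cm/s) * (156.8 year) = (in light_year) 5.033e-07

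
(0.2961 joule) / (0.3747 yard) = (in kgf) 0.08812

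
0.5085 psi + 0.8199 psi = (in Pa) 9159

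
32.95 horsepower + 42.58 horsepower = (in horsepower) 75.53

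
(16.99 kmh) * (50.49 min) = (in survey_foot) 4.691e+04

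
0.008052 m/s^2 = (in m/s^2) 0.008052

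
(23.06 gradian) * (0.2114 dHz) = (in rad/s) 0.007657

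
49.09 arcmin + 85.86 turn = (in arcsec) 1.113e+08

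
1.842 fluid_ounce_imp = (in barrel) 0.0003292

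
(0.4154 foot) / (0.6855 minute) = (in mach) 9.041e-06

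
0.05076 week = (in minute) 511.7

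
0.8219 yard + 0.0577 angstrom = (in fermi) 7.515e+14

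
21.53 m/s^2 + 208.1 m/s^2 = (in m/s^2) 229.6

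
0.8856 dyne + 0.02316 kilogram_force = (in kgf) 0.02316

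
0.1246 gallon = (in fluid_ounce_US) 15.95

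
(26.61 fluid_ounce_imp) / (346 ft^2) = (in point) 0.06667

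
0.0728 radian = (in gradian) 4.635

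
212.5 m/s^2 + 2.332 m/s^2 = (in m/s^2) 214.8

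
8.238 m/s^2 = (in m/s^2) 8.238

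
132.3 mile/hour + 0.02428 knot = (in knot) 115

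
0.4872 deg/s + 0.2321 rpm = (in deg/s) 1.88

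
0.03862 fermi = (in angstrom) 3.862e-07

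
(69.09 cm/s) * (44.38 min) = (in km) 1.84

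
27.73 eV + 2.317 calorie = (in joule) 9.694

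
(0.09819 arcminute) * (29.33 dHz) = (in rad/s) 8.377e-05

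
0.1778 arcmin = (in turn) 8.231e-06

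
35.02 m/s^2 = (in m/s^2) 35.02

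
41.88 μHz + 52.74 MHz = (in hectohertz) 5.274e+05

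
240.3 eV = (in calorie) 9.202e-18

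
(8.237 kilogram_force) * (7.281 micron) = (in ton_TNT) 1.406e-13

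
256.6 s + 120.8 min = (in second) 7505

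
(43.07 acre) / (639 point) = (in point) 2.192e+09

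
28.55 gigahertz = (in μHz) 2.855e+16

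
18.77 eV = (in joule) 3.007e-18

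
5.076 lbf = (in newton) 22.58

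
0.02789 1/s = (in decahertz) 0.002789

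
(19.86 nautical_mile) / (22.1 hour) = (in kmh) 1.664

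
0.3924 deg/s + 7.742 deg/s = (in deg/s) 8.134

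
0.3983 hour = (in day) 0.0166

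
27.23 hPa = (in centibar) 2.723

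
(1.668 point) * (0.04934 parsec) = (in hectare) 8.959e+07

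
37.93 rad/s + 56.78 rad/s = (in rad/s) 94.71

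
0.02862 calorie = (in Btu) 0.0001135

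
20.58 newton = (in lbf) 4.627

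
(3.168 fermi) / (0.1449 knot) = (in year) 1.348e-21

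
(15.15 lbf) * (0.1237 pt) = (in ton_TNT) 7.029e-13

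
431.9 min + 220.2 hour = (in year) 0.02596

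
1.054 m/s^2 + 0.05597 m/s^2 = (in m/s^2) 1.11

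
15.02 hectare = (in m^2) 1.502e+05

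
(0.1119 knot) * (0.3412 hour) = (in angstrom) 7.071e+11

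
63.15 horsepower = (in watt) 4.709e+04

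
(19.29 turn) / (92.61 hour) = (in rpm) 0.003472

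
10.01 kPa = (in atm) 0.09879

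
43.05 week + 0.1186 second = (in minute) 4.339e+05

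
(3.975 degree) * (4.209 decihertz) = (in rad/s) 0.0292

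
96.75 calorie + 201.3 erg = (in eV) 2.527e+21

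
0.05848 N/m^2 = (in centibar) 5.848e-05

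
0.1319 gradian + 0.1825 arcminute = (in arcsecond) 438.3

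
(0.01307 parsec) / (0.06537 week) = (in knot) 1.983e+10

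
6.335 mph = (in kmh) 10.2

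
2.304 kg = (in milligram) 2.304e+06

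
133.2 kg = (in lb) 293.7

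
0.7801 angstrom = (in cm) 7.801e-09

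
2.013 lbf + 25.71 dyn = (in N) 8.955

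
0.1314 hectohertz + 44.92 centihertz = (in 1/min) 815.4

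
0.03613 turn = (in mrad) 227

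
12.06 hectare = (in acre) 29.8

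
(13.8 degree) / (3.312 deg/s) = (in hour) 0.001157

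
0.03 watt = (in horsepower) 4.023e-05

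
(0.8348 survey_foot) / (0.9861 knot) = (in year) 1.59e-08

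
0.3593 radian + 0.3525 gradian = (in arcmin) 1254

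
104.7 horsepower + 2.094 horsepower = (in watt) 7.964e+04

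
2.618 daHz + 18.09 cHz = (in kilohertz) 0.02636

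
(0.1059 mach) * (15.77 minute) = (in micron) 3.412e+10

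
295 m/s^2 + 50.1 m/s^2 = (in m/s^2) 345.1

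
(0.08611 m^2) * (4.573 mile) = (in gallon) 1.674e+05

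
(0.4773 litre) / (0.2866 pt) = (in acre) 0.001167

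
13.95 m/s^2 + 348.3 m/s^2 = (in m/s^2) 362.2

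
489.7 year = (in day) 1.787e+05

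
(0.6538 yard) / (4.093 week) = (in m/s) 2.415e-07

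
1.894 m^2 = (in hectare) 0.0001894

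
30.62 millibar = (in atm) 0.03022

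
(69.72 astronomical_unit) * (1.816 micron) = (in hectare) 1894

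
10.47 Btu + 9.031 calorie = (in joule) 1.108e+04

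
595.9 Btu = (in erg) 6.287e+12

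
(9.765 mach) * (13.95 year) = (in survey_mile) 9.089e+08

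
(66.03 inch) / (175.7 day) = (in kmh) 3.977e-07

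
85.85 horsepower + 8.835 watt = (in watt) 6.403e+04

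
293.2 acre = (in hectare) 118.7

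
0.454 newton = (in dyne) 4.54e+04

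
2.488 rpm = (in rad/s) 0.2605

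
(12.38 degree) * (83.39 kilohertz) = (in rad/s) 1.802e+04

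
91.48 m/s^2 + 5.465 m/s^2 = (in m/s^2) 96.95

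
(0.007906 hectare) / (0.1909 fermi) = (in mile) 2.573e+14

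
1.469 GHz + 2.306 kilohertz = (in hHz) 1.469e+07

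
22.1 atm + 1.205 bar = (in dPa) 2.36e+07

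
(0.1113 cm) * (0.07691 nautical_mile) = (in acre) 3.917e-05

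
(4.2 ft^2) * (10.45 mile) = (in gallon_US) 1.734e+06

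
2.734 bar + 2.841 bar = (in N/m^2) 5.575e+05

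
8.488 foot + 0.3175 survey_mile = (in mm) 5.136e+05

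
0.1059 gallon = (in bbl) 0.002521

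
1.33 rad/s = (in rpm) 12.7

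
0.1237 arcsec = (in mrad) 0.0005997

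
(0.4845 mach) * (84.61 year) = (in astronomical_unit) 2.942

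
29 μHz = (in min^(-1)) 0.00174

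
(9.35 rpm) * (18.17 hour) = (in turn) 1.019e+04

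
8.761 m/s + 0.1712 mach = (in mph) 150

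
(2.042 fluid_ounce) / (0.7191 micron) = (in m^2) 83.98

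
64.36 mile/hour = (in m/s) 28.77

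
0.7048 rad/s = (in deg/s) 40.38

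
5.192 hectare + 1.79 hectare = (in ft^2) 7.515e+05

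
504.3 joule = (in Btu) 0.478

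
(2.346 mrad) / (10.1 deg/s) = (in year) 4.22e-10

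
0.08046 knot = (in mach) 0.0001216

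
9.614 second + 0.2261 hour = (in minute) 13.73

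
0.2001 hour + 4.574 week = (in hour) 768.6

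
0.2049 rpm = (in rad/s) 0.02146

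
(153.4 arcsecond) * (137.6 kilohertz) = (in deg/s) 5863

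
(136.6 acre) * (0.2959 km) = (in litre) 1.636e+11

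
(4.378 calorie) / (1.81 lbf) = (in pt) 6449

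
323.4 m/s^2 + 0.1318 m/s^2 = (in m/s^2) 323.5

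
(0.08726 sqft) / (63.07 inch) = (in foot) 0.0166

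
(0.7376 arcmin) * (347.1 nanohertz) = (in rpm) 7.112e-10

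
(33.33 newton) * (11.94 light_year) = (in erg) 3.765e+25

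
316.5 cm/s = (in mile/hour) 7.08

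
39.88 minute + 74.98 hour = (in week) 0.4503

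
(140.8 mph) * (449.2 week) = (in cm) 1.71e+12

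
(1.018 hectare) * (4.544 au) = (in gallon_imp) 1.522e+18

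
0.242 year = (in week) 12.62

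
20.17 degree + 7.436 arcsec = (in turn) 0.05603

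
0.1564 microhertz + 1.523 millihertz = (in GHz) 1.523e-12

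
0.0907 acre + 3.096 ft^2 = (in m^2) 367.3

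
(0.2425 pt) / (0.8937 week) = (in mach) 4.648e-13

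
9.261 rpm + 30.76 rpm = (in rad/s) 4.191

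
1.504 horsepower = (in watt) 1122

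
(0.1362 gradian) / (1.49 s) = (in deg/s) 0.08227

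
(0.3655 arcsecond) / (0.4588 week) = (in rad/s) 6.386e-12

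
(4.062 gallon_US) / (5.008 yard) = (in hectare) 3.358e-07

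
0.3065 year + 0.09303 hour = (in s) 9.666e+06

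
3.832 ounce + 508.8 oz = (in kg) 14.53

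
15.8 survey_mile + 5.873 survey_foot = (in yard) 2.781e+04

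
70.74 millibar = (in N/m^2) 7074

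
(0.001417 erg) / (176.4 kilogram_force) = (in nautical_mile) 4.423e-17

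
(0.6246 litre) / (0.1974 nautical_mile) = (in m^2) 1.708e-06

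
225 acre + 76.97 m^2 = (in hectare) 91.06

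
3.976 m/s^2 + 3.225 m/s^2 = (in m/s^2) 7.201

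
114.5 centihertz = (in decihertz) 11.45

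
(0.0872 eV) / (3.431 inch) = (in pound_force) 3.604e-20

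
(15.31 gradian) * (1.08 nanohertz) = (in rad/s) 2.597e-10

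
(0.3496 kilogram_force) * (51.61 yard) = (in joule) 161.8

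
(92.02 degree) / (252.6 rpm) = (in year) 1.925e-09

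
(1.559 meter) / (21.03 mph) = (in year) 5.258e-09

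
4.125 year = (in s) 1.301e+08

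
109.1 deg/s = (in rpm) 18.18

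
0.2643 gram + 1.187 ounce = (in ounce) 1.196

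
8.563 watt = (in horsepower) 0.01148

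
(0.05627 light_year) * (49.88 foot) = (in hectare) 8.094e+11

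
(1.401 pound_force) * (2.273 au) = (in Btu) 2.009e+09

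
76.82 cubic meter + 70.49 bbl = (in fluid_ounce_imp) 3.098e+06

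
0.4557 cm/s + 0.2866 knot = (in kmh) 0.5472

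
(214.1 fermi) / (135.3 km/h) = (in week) 9.419e-21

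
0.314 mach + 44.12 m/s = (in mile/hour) 337.9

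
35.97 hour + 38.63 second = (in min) 2159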